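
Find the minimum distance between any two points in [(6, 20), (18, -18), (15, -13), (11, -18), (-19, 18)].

Computing all pairwise distances among 5 points:

d((6, 20), (18, -18)) = 39.8497
d((6, 20), (15, -13)) = 34.2053
d((6, 20), (11, -18)) = 38.3275
d((6, 20), (-19, 18)) = 25.0799
d((18, -18), (15, -13)) = 5.831 <-- minimum
d((18, -18), (11, -18)) = 7.0
d((18, -18), (-19, 18)) = 51.6236
d((15, -13), (11, -18)) = 6.4031
d((15, -13), (-19, 18)) = 46.0109
d((11, -18), (-19, 18)) = 46.8615

Closest pair: (18, -18) and (15, -13) with distance 5.831

The closest pair is (18, -18) and (15, -13) with Euclidean distance 5.831. For 5 points, brute-force pairwise comparison is shown above. For large n, the divide-and-conquer algorithm (sort by x, recurse on halves, check the dividing strip) achieves O(n log n).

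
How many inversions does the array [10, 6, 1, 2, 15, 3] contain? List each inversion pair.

Finding inversions in [10, 6, 1, 2, 15, 3]:

(0, 1): arr[0]=10 > arr[1]=6
(0, 2): arr[0]=10 > arr[2]=1
(0, 3): arr[0]=10 > arr[3]=2
(0, 5): arr[0]=10 > arr[5]=3
(1, 2): arr[1]=6 > arr[2]=1
(1, 3): arr[1]=6 > arr[3]=2
(1, 5): arr[1]=6 > arr[5]=3
(4, 5): arr[4]=15 > arr[5]=3

Total inversions: 8

The array has 8 inversion(s): (0,1), (0,2), (0,3), (0,5), (1,2), (1,3), (1,5), (4,5). Each pair (i,j) satisfies i < j and arr[i] > arr[j].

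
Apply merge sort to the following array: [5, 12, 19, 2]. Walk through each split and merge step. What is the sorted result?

Merge sort trace:

Split: [5, 12, 19, 2] -> [5, 12] and [19, 2]
  Split: [5, 12] -> [5] and [12]
  Merge: [5] + [12] -> [5, 12]
  Split: [19, 2] -> [19] and [2]
  Merge: [19] + [2] -> [2, 19]
Merge: [5, 12] + [2, 19] -> [2, 5, 12, 19]

Final sorted array: [2, 5, 12, 19]

The merge sort proceeds by recursively splitting the array and merging sorted halves.
After all merges, the sorted array is [2, 5, 12, 19].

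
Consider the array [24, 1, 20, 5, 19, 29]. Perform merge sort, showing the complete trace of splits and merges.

Merge sort trace:

Split: [24, 1, 20, 5, 19, 29] -> [24, 1, 20] and [5, 19, 29]
  Split: [24, 1, 20] -> [24] and [1, 20]
    Split: [1, 20] -> [1] and [20]
    Merge: [1] + [20] -> [1, 20]
  Merge: [24] + [1, 20] -> [1, 20, 24]
  Split: [5, 19, 29] -> [5] and [19, 29]
    Split: [19, 29] -> [19] and [29]
    Merge: [19] + [29] -> [19, 29]
  Merge: [5] + [19, 29] -> [5, 19, 29]
Merge: [1, 20, 24] + [5, 19, 29] -> [1, 5, 19, 20, 24, 29]

Final sorted array: [1, 5, 19, 20, 24, 29]

The merge sort proceeds by recursively splitting the array and merging sorted halves.
After all merges, the sorted array is [1, 5, 19, 20, 24, 29].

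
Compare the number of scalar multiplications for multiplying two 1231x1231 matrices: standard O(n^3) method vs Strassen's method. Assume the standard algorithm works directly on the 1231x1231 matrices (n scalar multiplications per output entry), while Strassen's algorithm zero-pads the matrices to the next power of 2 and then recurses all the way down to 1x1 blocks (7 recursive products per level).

Matrix multiplication for 1231x1231 matrices:

Strassen's algorithm requires power-of-2 dimensions. Pad 1231x1231 to 2048x2048 (next power of 2).

Standard algorithm: 1231^3 = 1865409391 multiplications
Strassen's algorithm: 7^(log2(2048)) = 7^11 = 1977326743 multiplications
Difference: 1865409391 - 1977326743 = -111917352 (Strassen uses MORE here due to padding overhead — for small or just-over-power-of-2 n, padding can outweigh the per-level savings)

Standard: 1865409391 multiplications (1231^3). Strassen: 1977326743 multiplications (7^11, after padding to 2048x2048). Strassen reduces 8 recursive multiplications to 7 at each level.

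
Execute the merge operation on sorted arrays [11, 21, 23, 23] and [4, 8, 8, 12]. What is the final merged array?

Merging process:

Compare 11 vs 4: take 4 from right. Merged: [4]
Compare 11 vs 8: take 8 from right. Merged: [4, 8]
Compare 11 vs 8: take 8 from right. Merged: [4, 8, 8]
Compare 11 vs 12: take 11 from left. Merged: [4, 8, 8, 11]
Compare 21 vs 12: take 12 from right. Merged: [4, 8, 8, 11, 12]
Append remaining from left: [21, 23, 23]. Merged: [4, 8, 8, 11, 12, 21, 23, 23]

Final merged array: [4, 8, 8, 11, 12, 21, 23, 23]
Total comparisons: 5

The merged array is [4, 8, 8, 11, 12, 21, 23, 23], requiring 5 comparisons. The merge step runs in O(n) time where n is the total number of elements.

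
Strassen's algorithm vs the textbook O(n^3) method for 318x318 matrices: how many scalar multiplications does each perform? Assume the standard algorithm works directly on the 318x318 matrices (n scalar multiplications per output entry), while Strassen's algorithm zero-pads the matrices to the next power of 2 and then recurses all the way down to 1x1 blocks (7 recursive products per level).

Matrix multiplication for 318x318 matrices:

Strassen's algorithm requires power-of-2 dimensions. Pad 318x318 to 512x512 (next power of 2).

Standard algorithm: 318^3 = 32157432 multiplications
Strassen's algorithm: 7^(log2(512)) = 7^9 = 40353607 multiplications
Difference: 32157432 - 40353607 = -8196175 (Strassen uses MORE here due to padding overhead — for small or just-over-power-of-2 n, padding can outweigh the per-level savings)

Standard: 32157432 multiplications (318^3). Strassen: 40353607 multiplications (7^9, after padding to 512x512). Strassen reduces 8 recursive multiplications to 7 at each level.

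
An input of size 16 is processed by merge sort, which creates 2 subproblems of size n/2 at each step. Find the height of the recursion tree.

For divide and conquer with division factor 2:

Problem sizes at each level:
Level 0: 16
Level 1: 8
Level 2: 4
Level 3: 2
Level 4: 1

The root is level 0 and the size-1 base case is level 4 (the tree spans levels 0 through 4, i.e. 5 levels counting the root), so the depth is the number of divisions: log_2(16) = 4

The recursion tree depth is log_2(16) = 4. At each level, the problem size is divided by 2, so it takes 4 divisions to reduce to a base case of size 1. The algorithm makes 2 recursive calls at each level.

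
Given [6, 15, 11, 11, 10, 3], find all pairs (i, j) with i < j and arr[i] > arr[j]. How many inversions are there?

Finding inversions in [6, 15, 11, 11, 10, 3]:

(0, 5): arr[0]=6 > arr[5]=3
(1, 2): arr[1]=15 > arr[2]=11
(1, 3): arr[1]=15 > arr[3]=11
(1, 4): arr[1]=15 > arr[4]=10
(1, 5): arr[1]=15 > arr[5]=3
(2, 4): arr[2]=11 > arr[4]=10
(2, 5): arr[2]=11 > arr[5]=3
(3, 4): arr[3]=11 > arr[4]=10
(3, 5): arr[3]=11 > arr[5]=3
(4, 5): arr[4]=10 > arr[5]=3

Total inversions: 10

The array has 10 inversion(s): (0,5), (1,2), (1,3), (1,4), (1,5), (2,4), (2,5), (3,4), (3,5), (4,5). Each pair (i,j) satisfies i < j and arr[i] > arr[j].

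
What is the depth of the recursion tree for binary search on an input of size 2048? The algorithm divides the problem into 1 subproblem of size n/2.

For divide and conquer with division factor 2:

Problem sizes at each level:
Level 0: 2048
Level 1: 1024
Level 2: 512
Level 3: 256
Level 4: 128
Level 5: 64
Level 6: 32
Level 7: 16
Level 8: 8
Level 9: 4
Level 10: 2
Level 11: 1

The root is level 0 and the size-1 base case is level 11 (the tree spans levels 0 through 11, i.e. 12 levels counting the root), so the depth is the number of divisions: log_2(2048) = 11

The recursion tree depth is log_2(2048) = 11. At each level, the problem size is divided by 2, so it takes 11 divisions to reduce to a base case of size 1. The algorithm makes 1 recursive call at each level.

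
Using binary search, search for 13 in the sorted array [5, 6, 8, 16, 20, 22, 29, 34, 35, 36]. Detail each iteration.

Binary search for 13 in [5, 6, 8, 16, 20, 22, 29, 34, 35, 36]:

lo=0, hi=9, mid=4, arr[mid]=20 -> 20 > 13, search left half
lo=0, hi=3, mid=1, arr[mid]=6 -> 6 < 13, search right half
lo=2, hi=3, mid=2, arr[mid]=8 -> 8 < 13, search right half
lo=3, hi=3, mid=3, arr[mid]=16 -> 16 > 13, search left half
lo=3 > hi=2, target 13 not found

Binary search determines that 13 is not in the array after 4 comparisons. The search space was exhausted without finding the target.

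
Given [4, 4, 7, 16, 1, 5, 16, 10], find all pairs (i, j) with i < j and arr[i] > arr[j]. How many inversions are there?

Finding inversions in [4, 4, 7, 16, 1, 5, 16, 10]:

(0, 4): arr[0]=4 > arr[4]=1
(1, 4): arr[1]=4 > arr[4]=1
(2, 4): arr[2]=7 > arr[4]=1
(2, 5): arr[2]=7 > arr[5]=5
(3, 4): arr[3]=16 > arr[4]=1
(3, 5): arr[3]=16 > arr[5]=5
(3, 7): arr[3]=16 > arr[7]=10
(6, 7): arr[6]=16 > arr[7]=10

Total inversions: 8

The array has 8 inversion(s): (0,4), (1,4), (2,4), (2,5), (3,4), (3,5), (3,7), (6,7). Each pair (i,j) satisfies i < j and arr[i] > arr[j].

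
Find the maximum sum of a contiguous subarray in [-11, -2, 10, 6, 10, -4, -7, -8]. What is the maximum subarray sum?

Using Kadane's algorithm on [-11, -2, 10, 6, 10, -4, -7, -8]:

Scanning through the array:
Position 1 (value -2): max_ending_here = -2, max_so_far = -2
Position 2 (value 10): max_ending_here = 10, max_so_far = 10
Position 3 (value 6): max_ending_here = 16, max_so_far = 16
Position 4 (value 10): max_ending_here = 26, max_so_far = 26
Position 5 (value -4): max_ending_here = 22, max_so_far = 26
Position 6 (value -7): max_ending_here = 15, max_so_far = 26
Position 7 (value -8): max_ending_here = 7, max_so_far = 26

Maximum subarray: [10, 6, 10]
Maximum sum: 26

The maximum subarray is [10, 6, 10] with sum 26. This subarray runs from index 2 to index 4.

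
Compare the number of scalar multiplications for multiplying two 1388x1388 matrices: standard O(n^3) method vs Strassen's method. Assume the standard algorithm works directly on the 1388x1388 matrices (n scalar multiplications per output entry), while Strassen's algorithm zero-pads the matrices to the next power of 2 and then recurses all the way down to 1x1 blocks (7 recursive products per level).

Matrix multiplication for 1388x1388 matrices:

Strassen's algorithm requires power-of-2 dimensions. Pad 1388x1388 to 2048x2048 (next power of 2).

Standard algorithm: 1388^3 = 2674043072 multiplications
Strassen's algorithm: 7^(log2(2048)) = 7^11 = 1977326743 multiplications
Savings: 2674043072 - 1977326743 = 696716329 multiplications

Standard: 2674043072 multiplications (1388^3). Strassen: 1977326743 multiplications (7^11, after padding to 2048x2048). Strassen reduces 8 recursive multiplications to 7 at each level.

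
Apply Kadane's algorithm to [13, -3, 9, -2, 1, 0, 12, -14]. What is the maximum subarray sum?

Using Kadane's algorithm on [13, -3, 9, -2, 1, 0, 12, -14]:

Scanning through the array:
Position 1 (value -3): max_ending_here = 10, max_so_far = 13
Position 2 (value 9): max_ending_here = 19, max_so_far = 19
Position 3 (value -2): max_ending_here = 17, max_so_far = 19
Position 4 (value 1): max_ending_here = 18, max_so_far = 19
Position 5 (value 0): max_ending_here = 18, max_so_far = 19
Position 6 (value 12): max_ending_here = 30, max_so_far = 30
Position 7 (value -14): max_ending_here = 16, max_so_far = 30

Maximum subarray: [13, -3, 9, -2, 1, 0, 12]
Maximum sum: 30

The maximum subarray is [13, -3, 9, -2, 1, 0, 12] with sum 30. This subarray runs from index 0 to index 6.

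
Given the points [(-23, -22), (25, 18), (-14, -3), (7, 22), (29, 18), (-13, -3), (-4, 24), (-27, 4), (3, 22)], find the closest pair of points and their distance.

Computing all pairwise distances among 9 points:

d((-23, -22), (25, 18)) = 62.482
d((-23, -22), (-14, -3)) = 21.0238
d((-23, -22), (7, 22)) = 53.2541
d((-23, -22), (29, 18)) = 65.6049
d((-23, -22), (-13, -3)) = 21.4709
d((-23, -22), (-4, 24)) = 49.7695
d((-23, -22), (-27, 4)) = 26.3059
d((-23, -22), (3, 22)) = 51.1077
d((25, 18), (-14, -3)) = 44.2945
d((25, 18), (7, 22)) = 18.4391
d((25, 18), (29, 18)) = 4.0
d((25, 18), (-13, -3)) = 43.4166
d((25, 18), (-4, 24)) = 29.6142
d((25, 18), (-27, 4)) = 53.8516
d((25, 18), (3, 22)) = 22.3607
d((-14, -3), (7, 22)) = 32.6497
d((-14, -3), (29, 18)) = 47.8539
d((-14, -3), (-13, -3)) = 1.0 <-- minimum
d((-14, -3), (-4, 24)) = 28.7924
d((-14, -3), (-27, 4)) = 14.7648
d((-14, -3), (3, 22)) = 30.2324
d((7, 22), (29, 18)) = 22.3607
d((7, 22), (-13, -3)) = 32.0156
d((7, 22), (-4, 24)) = 11.1803
d((7, 22), (-27, 4)) = 38.4708
d((7, 22), (3, 22)) = 4.0
d((29, 18), (-13, -3)) = 46.9574
d((29, 18), (-4, 24)) = 33.541
d((29, 18), (-27, 4)) = 57.7235
d((29, 18), (3, 22)) = 26.3059
d((-13, -3), (-4, 24)) = 28.4605
d((-13, -3), (-27, 4)) = 15.6525
d((-13, -3), (3, 22)) = 29.6816
d((-4, 24), (-27, 4)) = 30.4795
d((-4, 24), (3, 22)) = 7.2801
d((-27, 4), (3, 22)) = 34.9857

Closest pair: (-14, -3) and (-13, -3) with distance 1.0

The closest pair is (-14, -3) and (-13, -3) with Euclidean distance 1.0. For 9 points, brute-force pairwise comparison is shown above. For large n, the divide-and-conquer algorithm (sort by x, recurse on halves, check the dividing strip) achieves O(n log n).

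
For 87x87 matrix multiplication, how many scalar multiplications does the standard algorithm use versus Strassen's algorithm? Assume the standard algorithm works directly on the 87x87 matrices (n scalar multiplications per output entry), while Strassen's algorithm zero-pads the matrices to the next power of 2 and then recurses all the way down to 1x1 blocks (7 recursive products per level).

Matrix multiplication for 87x87 matrices:

Strassen's algorithm requires power-of-2 dimensions. Pad 87x87 to 128x128 (next power of 2).

Standard algorithm: 87^3 = 658503 multiplications
Strassen's algorithm: 7^(log2(128)) = 7^7 = 823543 multiplications
Difference: 658503 - 823543 = -165040 (Strassen uses MORE here due to padding overhead — for small or just-over-power-of-2 n, padding can outweigh the per-level savings)

Standard: 658503 multiplications (87^3). Strassen: 823543 multiplications (7^7, after padding to 128x128). Strassen reduces 8 recursive multiplications to 7 at each level.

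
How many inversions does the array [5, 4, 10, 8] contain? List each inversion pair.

Finding inversions in [5, 4, 10, 8]:

(0, 1): arr[0]=5 > arr[1]=4
(2, 3): arr[2]=10 > arr[3]=8

Total inversions: 2

The array has 2 inversion(s): (0,1), (2,3). Each pair (i,j) satisfies i < j and arr[i] > arr[j].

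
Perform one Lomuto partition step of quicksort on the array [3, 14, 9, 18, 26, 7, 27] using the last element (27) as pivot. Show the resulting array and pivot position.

Lomuto partition with pivot = 27:

Initial array: [3, 14, 9, 18, 26, 7, 27]

arr[0]=3 <= 27: swap with position 0, array becomes [3, 14, 9, 18, 26, 7, 27]
arr[1]=14 <= 27: swap with position 1, array becomes [3, 14, 9, 18, 26, 7, 27]
arr[2]=9 <= 27: swap with position 2, array becomes [3, 14, 9, 18, 26, 7, 27]
arr[3]=18 <= 27: swap with position 3, array becomes [3, 14, 9, 18, 26, 7, 27]
arr[4]=26 <= 27: swap with position 4, array becomes [3, 14, 9, 18, 26, 7, 27]
arr[5]=7 <= 27: swap with position 5, array becomes [3, 14, 9, 18, 26, 7, 27]

Place pivot at position 6: [3, 14, 9, 18, 26, 7, 27]
Pivot position: 6

After partitioning with pivot 27, the array becomes [3, 14, 9, 18, 26, 7, 27]. The pivot is placed at index 6. All elements to the left of the pivot are <= 27, and all elements to the right are > 27.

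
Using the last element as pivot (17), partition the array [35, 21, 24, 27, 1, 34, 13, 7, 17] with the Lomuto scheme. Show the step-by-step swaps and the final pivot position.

Lomuto partition with pivot = 17:

Initial array: [35, 21, 24, 27, 1, 34, 13, 7, 17]

arr[0]=35 > 17: no swap
arr[1]=21 > 17: no swap
arr[2]=24 > 17: no swap
arr[3]=27 > 17: no swap
arr[4]=1 <= 17: swap with position 0, array becomes [1, 21, 24, 27, 35, 34, 13, 7, 17]
arr[5]=34 > 17: no swap
arr[6]=13 <= 17: swap with position 1, array becomes [1, 13, 24, 27, 35, 34, 21, 7, 17]
arr[7]=7 <= 17: swap with position 2, array becomes [1, 13, 7, 27, 35, 34, 21, 24, 17]

Place pivot at position 3: [1, 13, 7, 17, 35, 34, 21, 24, 27]
Pivot position: 3

After partitioning with pivot 17, the array becomes [1, 13, 7, 17, 35, 34, 21, 24, 27]. The pivot is placed at index 3. All elements to the left of the pivot are <= 17, and all elements to the right are > 17.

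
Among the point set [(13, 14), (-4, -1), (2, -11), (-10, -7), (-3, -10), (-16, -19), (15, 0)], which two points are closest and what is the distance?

Computing all pairwise distances among 7 points:

d((13, 14), (-4, -1)) = 22.6716
d((13, 14), (2, -11)) = 27.313
d((13, 14), (-10, -7)) = 31.1448
d((13, 14), (-3, -10)) = 28.8444
d((13, 14), (-16, -19)) = 43.9318
d((13, 14), (15, 0)) = 14.1421
d((-4, -1), (2, -11)) = 11.6619
d((-4, -1), (-10, -7)) = 8.4853
d((-4, -1), (-3, -10)) = 9.0554
d((-4, -1), (-16, -19)) = 21.6333
d((-4, -1), (15, 0)) = 19.0263
d((2, -11), (-10, -7)) = 12.6491
d((2, -11), (-3, -10)) = 5.099 <-- minimum
d((2, -11), (-16, -19)) = 19.6977
d((2, -11), (15, 0)) = 17.0294
d((-10, -7), (-3, -10)) = 7.6158
d((-10, -7), (-16, -19)) = 13.4164
d((-10, -7), (15, 0)) = 25.9615
d((-3, -10), (-16, -19)) = 15.8114
d((-3, -10), (15, 0)) = 20.5913
d((-16, -19), (15, 0)) = 36.3593

Closest pair: (2, -11) and (-3, -10) with distance 5.099

The closest pair is (2, -11) and (-3, -10) with Euclidean distance 5.099. For 7 points, brute-force pairwise comparison is shown above. For large n, the divide-and-conquer algorithm (sort by x, recurse on halves, check the dividing strip) achieves O(n log n).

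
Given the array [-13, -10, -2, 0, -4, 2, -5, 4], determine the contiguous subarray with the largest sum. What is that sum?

Using Kadane's algorithm on [-13, -10, -2, 0, -4, 2, -5, 4]:

Scanning through the array:
Position 1 (value -10): max_ending_here = -10, max_so_far = -10
Position 2 (value -2): max_ending_here = -2, max_so_far = -2
Position 3 (value 0): max_ending_here = 0, max_so_far = 0
Position 4 (value -4): max_ending_here = -4, max_so_far = 0
Position 5 (value 2): max_ending_here = 2, max_so_far = 2
Position 6 (value -5): max_ending_here = -3, max_so_far = 2
Position 7 (value 4): max_ending_here = 4, max_so_far = 4

Maximum subarray: [4]
Maximum sum: 4

The maximum subarray is [4] with sum 4. This subarray runs from index 7 to index 7.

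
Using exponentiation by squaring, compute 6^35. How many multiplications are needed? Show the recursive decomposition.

Computing 6^35 by squaring (build up from 6^1; each line after the first costs one multiplication):

6^1 = 6
6^2 = (6^1)^2 = 6^2 = 36
6^4 = (6^2)^2 = 36^2 = 1296
6^8 = (6^4)^2 = 1296^2 = 1679616
6^16 = (6^8)^2 = 1679616^2 = 2821109907456
6^17 = 6 * 6^16 = 6 * 2821109907456 = 16926659444736
6^34 = (6^17)^2 = 16926659444736^2 = 286511799958070431838109696
6^35 = 6 * 6^34 = 6 * 286511799958070431838109696 = 1719070799748422591028658176

Result: 1719070799748422591028658176
Multiplications needed: 7 (7 lines after 6^1)

6^35 = 1719070799748422591028658176. Using exponentiation by squaring, this requires 7 multiplications. The key idea: if the exponent is even, square the half-power; if odd, multiply by the base once.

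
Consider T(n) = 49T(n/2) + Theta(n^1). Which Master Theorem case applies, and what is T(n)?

Master Theorem for T(n) = 49T(n/2) + O(n^1):

a = 49, b = 2, c = 1
log_b(a) = log_2(49) = 5.6147

Case 1: c = 1 < log_2(49) = 5.6147
T(n) = O(n^(log_2 49))

For T(n) = 49T(n/2) + O(n^1): log_2(49) = 5.6147. This is Case 1 of the Master Theorem (c < log_b(a), work dominated by leaves), giving O(n^(log_2 49)).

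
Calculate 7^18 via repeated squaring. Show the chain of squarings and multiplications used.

Computing 7^18 by squaring (build up from 7^1; each line after the first costs one multiplication):

7^1 = 7
7^2 = (7^1)^2 = 7^2 = 49
7^4 = (7^2)^2 = 49^2 = 2401
7^8 = (7^4)^2 = 2401^2 = 5764801
7^9 = 7 * 7^8 = 7 * 5764801 = 40353607
7^18 = (7^9)^2 = 40353607^2 = 1628413597910449

Result: 1628413597910449
Multiplications needed: 5 (5 lines after 7^1)

7^18 = 1628413597910449. Using exponentiation by squaring, this requires 5 multiplications. The key idea: if the exponent is even, square the half-power; if odd, multiply by the base once.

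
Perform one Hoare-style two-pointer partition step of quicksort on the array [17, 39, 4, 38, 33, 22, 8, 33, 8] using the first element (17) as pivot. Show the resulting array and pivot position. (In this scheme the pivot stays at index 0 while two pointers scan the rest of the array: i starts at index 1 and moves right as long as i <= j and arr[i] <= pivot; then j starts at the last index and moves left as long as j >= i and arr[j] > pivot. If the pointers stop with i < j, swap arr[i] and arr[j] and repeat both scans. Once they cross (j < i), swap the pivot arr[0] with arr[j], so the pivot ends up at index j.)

Hoare-style two-pointer partition with pivot = 17:

Initial array: [17, 39, 4, 38, 33, 22, 8, 33, 8]

Pointers start at i = 1, j = 8.
i stops at index 1 (arr[1]=39 > 17), j stops at index 8 (arr[8]=8 <= 17): swap arr[1] and arr[8], array becomes [17, 8, 4, 38, 33, 22, 8, 33, 39]
i stops at index 3 (arr[3]=38 > 17), j stops at index 6 (arr[6]=8 <= 17): swap arr[3] and arr[6], array becomes [17, 8, 4, 8, 33, 22, 38, 33, 39]
i ends at 4, j ends at 3: the pointers have crossed (j < i), so scanning stops.

Swap pivot arr[0] with arr[3] to place pivot at position 3: [8, 8, 4, 17, 33, 22, 38, 33, 39]
Pivot position: 3

After partitioning with pivot 17, the array becomes [8, 8, 4, 17, 33, 22, 38, 33, 39]. The pivot is placed at index 3. All elements to the left of the pivot are <= 17, and all elements to the right are > 17.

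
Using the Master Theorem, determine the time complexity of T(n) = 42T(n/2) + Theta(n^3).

Master Theorem for T(n) = 42T(n/2) + O(n^3):

a = 42, b = 2, c = 3
log_b(a) = log_2(42) = 5.3923

Case 1: c = 3 < log_2(42) = 5.3923
T(n) = O(n^(log_2 42))

For T(n) = 42T(n/2) + O(n^3): log_2(42) = 5.3923. This is Case 1 of the Master Theorem (c < log_b(a), work dominated by leaves), giving O(n^(log_2 42)).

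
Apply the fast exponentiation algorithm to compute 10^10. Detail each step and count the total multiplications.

Computing 10^10 by squaring (build up from 10^1; each line after the first costs one multiplication):

10^1 = 10
10^2 = (10^1)^2 = 10^2 = 100
10^4 = (10^2)^2 = 100^2 = 10000
10^5 = 10 * 10^4 = 10 * 10000 = 100000
10^10 = (10^5)^2 = 100000^2 = 10000000000

Result: 10000000000
Multiplications needed: 4 (4 lines after 10^1)

10^10 = 10000000000. Using exponentiation by squaring, this requires 4 multiplications. The key idea: if the exponent is even, square the half-power; if odd, multiply by the base once.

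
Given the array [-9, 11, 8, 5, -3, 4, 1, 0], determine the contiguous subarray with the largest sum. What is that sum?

Using Kadane's algorithm on [-9, 11, 8, 5, -3, 4, 1, 0]:

Scanning through the array:
Position 1 (value 11): max_ending_here = 11, max_so_far = 11
Position 2 (value 8): max_ending_here = 19, max_so_far = 19
Position 3 (value 5): max_ending_here = 24, max_so_far = 24
Position 4 (value -3): max_ending_here = 21, max_so_far = 24
Position 5 (value 4): max_ending_here = 25, max_so_far = 25
Position 6 (value 1): max_ending_here = 26, max_so_far = 26
Position 7 (value 0): max_ending_here = 26, max_so_far = 26

Maximum subarray: [11, 8, 5, -3, 4, 1]
Maximum sum: 26

The maximum subarray is [11, 8, 5, -3, 4, 1] with sum 26. This subarray runs from index 1 to index 6.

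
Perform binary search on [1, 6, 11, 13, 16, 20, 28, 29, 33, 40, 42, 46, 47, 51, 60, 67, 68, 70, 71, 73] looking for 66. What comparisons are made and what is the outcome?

Binary search for 66 in [1, 6, 11, 13, 16, 20, 28, 29, 33, 40, 42, 46, 47, 51, 60, 67, 68, 70, 71, 73]:

lo=0, hi=19, mid=9, arr[mid]=40 -> 40 < 66, search right half
lo=10, hi=19, mid=14, arr[mid]=60 -> 60 < 66, search right half
lo=15, hi=19, mid=17, arr[mid]=70 -> 70 > 66, search left half
lo=15, hi=16, mid=15, arr[mid]=67 -> 67 > 66, search left half
lo=15 > hi=14, target 66 not found

Binary search determines that 66 is not in the array after 4 comparisons. The search space was exhausted without finding the target.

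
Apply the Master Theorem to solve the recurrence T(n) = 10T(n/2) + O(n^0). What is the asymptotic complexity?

Master Theorem for T(n) = 10T(n/2) + O(n^0):

a = 10, b = 2, c = 0
log_b(a) = log_2(10) = 3.3219

Case 1: c = 0 < log_2(10) = 3.3219
T(n) = O(n^(log_2 10))

For T(n) = 10T(n/2) + O(n^0): log_2(10) = 3.3219. This is Case 1 of the Master Theorem (c < log_b(a), work dominated by leaves), giving O(n^(log_2 10)).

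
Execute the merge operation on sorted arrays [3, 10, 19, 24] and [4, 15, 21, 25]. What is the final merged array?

Merging process:

Compare 3 vs 4: take 3 from left. Merged: [3]
Compare 10 vs 4: take 4 from right. Merged: [3, 4]
Compare 10 vs 15: take 10 from left. Merged: [3, 4, 10]
Compare 19 vs 15: take 15 from right. Merged: [3, 4, 10, 15]
Compare 19 vs 21: take 19 from left. Merged: [3, 4, 10, 15, 19]
Compare 24 vs 21: take 21 from right. Merged: [3, 4, 10, 15, 19, 21]
Compare 24 vs 25: take 24 from left. Merged: [3, 4, 10, 15, 19, 21, 24]
Append remaining from right: [25]. Merged: [3, 4, 10, 15, 19, 21, 24, 25]

Final merged array: [3, 4, 10, 15, 19, 21, 24, 25]
Total comparisons: 7

The merged array is [3, 4, 10, 15, 19, 21, 24, 25], requiring 7 comparisons. The merge step runs in O(n) time where n is the total number of elements.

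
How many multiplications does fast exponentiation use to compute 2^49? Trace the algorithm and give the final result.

Computing 2^49 by squaring (build up from 2^1; each line after the first costs one multiplication):

2^1 = 2
2^2 = (2^1)^2 = 2^2 = 4
2^3 = 2 * 2^2 = 2 * 4 = 8
2^6 = (2^3)^2 = 8^2 = 64
2^12 = (2^6)^2 = 64^2 = 4096
2^24 = (2^12)^2 = 4096^2 = 16777216
2^48 = (2^24)^2 = 16777216^2 = 281474976710656
2^49 = 2 * 2^48 = 2 * 281474976710656 = 562949953421312

Result: 562949953421312
Multiplications needed: 7 (7 lines after 2^1)

2^49 = 562949953421312. Using exponentiation by squaring, this requires 7 multiplications. The key idea: if the exponent is even, square the half-power; if odd, multiply by the base once.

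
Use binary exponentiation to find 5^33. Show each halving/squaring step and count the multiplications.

Computing 5^33 by squaring (build up from 5^1; each line after the first costs one multiplication):

5^1 = 5
5^2 = (5^1)^2 = 5^2 = 25
5^4 = (5^2)^2 = 25^2 = 625
5^8 = (5^4)^2 = 625^2 = 390625
5^16 = (5^8)^2 = 390625^2 = 152587890625
5^32 = (5^16)^2 = 152587890625^2 = 23283064365386962890625
5^33 = 5 * 5^32 = 5 * 23283064365386962890625 = 116415321826934814453125

Result: 116415321826934814453125
Multiplications needed: 6 (6 lines after 5^1)

5^33 = 116415321826934814453125. Using exponentiation by squaring, this requires 6 multiplications. The key idea: if the exponent is even, square the half-power; if odd, multiply by the base once.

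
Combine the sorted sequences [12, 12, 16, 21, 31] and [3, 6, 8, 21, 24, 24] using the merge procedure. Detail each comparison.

Merging process:

Compare 12 vs 3: take 3 from right. Merged: [3]
Compare 12 vs 6: take 6 from right. Merged: [3, 6]
Compare 12 vs 8: take 8 from right. Merged: [3, 6, 8]
Compare 12 vs 21: take 12 from left. Merged: [3, 6, 8, 12]
Compare 12 vs 21: take 12 from left. Merged: [3, 6, 8, 12, 12]
Compare 16 vs 21: take 16 from left. Merged: [3, 6, 8, 12, 12, 16]
Compare 21 vs 21: take 21 from left. Merged: [3, 6, 8, 12, 12, 16, 21]
Compare 31 vs 21: take 21 from right. Merged: [3, 6, 8, 12, 12, 16, 21, 21]
Compare 31 vs 24: take 24 from right. Merged: [3, 6, 8, 12, 12, 16, 21, 21, 24]
Compare 31 vs 24: take 24 from right. Merged: [3, 6, 8, 12, 12, 16, 21, 21, 24, 24]
Append remaining from left: [31]. Merged: [3, 6, 8, 12, 12, 16, 21, 21, 24, 24, 31]

Final merged array: [3, 6, 8, 12, 12, 16, 21, 21, 24, 24, 31]
Total comparisons: 10

The merged array is [3, 6, 8, 12, 12, 16, 21, 21, 24, 24, 31], requiring 10 comparisons. The merge step runs in O(n) time where n is the total number of elements.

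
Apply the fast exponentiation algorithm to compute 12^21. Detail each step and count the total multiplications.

Computing 12^21 by squaring (build up from 12^1; each line after the first costs one multiplication):

12^1 = 12
12^2 = (12^1)^2 = 12^2 = 144
12^4 = (12^2)^2 = 144^2 = 20736
12^5 = 12 * 12^4 = 12 * 20736 = 248832
12^10 = (12^5)^2 = 248832^2 = 61917364224
12^20 = (12^10)^2 = 61917364224^2 = 3833759992447475122176
12^21 = 12 * 12^20 = 12 * 3833759992447475122176 = 46005119909369701466112

Result: 46005119909369701466112
Multiplications needed: 6 (6 lines after 12^1)

12^21 = 46005119909369701466112. Using exponentiation by squaring, this requires 6 multiplications. The key idea: if the exponent is even, square the half-power; if odd, multiply by the base once.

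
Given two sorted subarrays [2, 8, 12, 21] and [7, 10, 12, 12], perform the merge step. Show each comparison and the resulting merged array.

Merging process:

Compare 2 vs 7: take 2 from left. Merged: [2]
Compare 8 vs 7: take 7 from right. Merged: [2, 7]
Compare 8 vs 10: take 8 from left. Merged: [2, 7, 8]
Compare 12 vs 10: take 10 from right. Merged: [2, 7, 8, 10]
Compare 12 vs 12: take 12 from left. Merged: [2, 7, 8, 10, 12]
Compare 21 vs 12: take 12 from right. Merged: [2, 7, 8, 10, 12, 12]
Compare 21 vs 12: take 12 from right. Merged: [2, 7, 8, 10, 12, 12, 12]
Append remaining from left: [21]. Merged: [2, 7, 8, 10, 12, 12, 12, 21]

Final merged array: [2, 7, 8, 10, 12, 12, 12, 21]
Total comparisons: 7

The merged array is [2, 7, 8, 10, 12, 12, 12, 21], requiring 7 comparisons. The merge step runs in O(n) time where n is the total number of elements.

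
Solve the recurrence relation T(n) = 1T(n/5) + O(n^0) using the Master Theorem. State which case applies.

Master Theorem for T(n) = 1T(n/5) + O(n^0):

a = 1, b = 5, c = 0
log_b(a) = log_5(1) = 0.0000

Case 2: c = 0 = log_5(1) = 0.0000
T(n) = O(n^0 log n) = O(log n)

For T(n) = 1T(n/5) + O(n^0): log_5(1) = 0.0000. This is Case 2 of the Master Theorem (c = log_b(a), equal work at all levels), giving O(log n).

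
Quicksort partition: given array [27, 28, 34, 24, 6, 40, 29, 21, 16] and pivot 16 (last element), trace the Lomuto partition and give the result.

Lomuto partition with pivot = 16:

Initial array: [27, 28, 34, 24, 6, 40, 29, 21, 16]

arr[0]=27 > 16: no swap
arr[1]=28 > 16: no swap
arr[2]=34 > 16: no swap
arr[3]=24 > 16: no swap
arr[4]=6 <= 16: swap with position 0, array becomes [6, 28, 34, 24, 27, 40, 29, 21, 16]
arr[5]=40 > 16: no swap
arr[6]=29 > 16: no swap
arr[7]=21 > 16: no swap

Place pivot at position 1: [6, 16, 34, 24, 27, 40, 29, 21, 28]
Pivot position: 1

After partitioning with pivot 16, the array becomes [6, 16, 34, 24, 27, 40, 29, 21, 28]. The pivot is placed at index 1. All elements to the left of the pivot are <= 16, and all elements to the right are > 16.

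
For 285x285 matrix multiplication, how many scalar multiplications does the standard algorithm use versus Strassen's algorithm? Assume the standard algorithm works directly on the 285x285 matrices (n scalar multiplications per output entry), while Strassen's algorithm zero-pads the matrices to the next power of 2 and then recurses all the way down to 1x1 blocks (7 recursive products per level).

Matrix multiplication for 285x285 matrices:

Strassen's algorithm requires power-of-2 dimensions. Pad 285x285 to 512x512 (next power of 2).

Standard algorithm: 285^3 = 23149125 multiplications
Strassen's algorithm: 7^(log2(512)) = 7^9 = 40353607 multiplications
Difference: 23149125 - 40353607 = -17204482 (Strassen uses MORE here due to padding overhead — for small or just-over-power-of-2 n, padding can outweigh the per-level savings)

Standard: 23149125 multiplications (285^3). Strassen: 40353607 multiplications (7^9, after padding to 512x512). Strassen reduces 8 recursive multiplications to 7 at each level.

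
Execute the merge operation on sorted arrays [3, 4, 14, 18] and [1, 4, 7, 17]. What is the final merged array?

Merging process:

Compare 3 vs 1: take 1 from right. Merged: [1]
Compare 3 vs 4: take 3 from left. Merged: [1, 3]
Compare 4 vs 4: take 4 from left. Merged: [1, 3, 4]
Compare 14 vs 4: take 4 from right. Merged: [1, 3, 4, 4]
Compare 14 vs 7: take 7 from right. Merged: [1, 3, 4, 4, 7]
Compare 14 vs 17: take 14 from left. Merged: [1, 3, 4, 4, 7, 14]
Compare 18 vs 17: take 17 from right. Merged: [1, 3, 4, 4, 7, 14, 17]
Append remaining from left: [18]. Merged: [1, 3, 4, 4, 7, 14, 17, 18]

Final merged array: [1, 3, 4, 4, 7, 14, 17, 18]
Total comparisons: 7

The merged array is [1, 3, 4, 4, 7, 14, 17, 18], requiring 7 comparisons. The merge step runs in O(n) time where n is the total number of elements.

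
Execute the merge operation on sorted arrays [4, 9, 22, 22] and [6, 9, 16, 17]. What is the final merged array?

Merging process:

Compare 4 vs 6: take 4 from left. Merged: [4]
Compare 9 vs 6: take 6 from right. Merged: [4, 6]
Compare 9 vs 9: take 9 from left. Merged: [4, 6, 9]
Compare 22 vs 9: take 9 from right. Merged: [4, 6, 9, 9]
Compare 22 vs 16: take 16 from right. Merged: [4, 6, 9, 9, 16]
Compare 22 vs 17: take 17 from right. Merged: [4, 6, 9, 9, 16, 17]
Append remaining from left: [22, 22]. Merged: [4, 6, 9, 9, 16, 17, 22, 22]

Final merged array: [4, 6, 9, 9, 16, 17, 22, 22]
Total comparisons: 6

The merged array is [4, 6, 9, 9, 16, 17, 22, 22], requiring 6 comparisons. The merge step runs in O(n) time where n is the total number of elements.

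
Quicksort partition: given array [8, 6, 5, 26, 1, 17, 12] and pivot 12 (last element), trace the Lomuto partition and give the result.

Lomuto partition with pivot = 12:

Initial array: [8, 6, 5, 26, 1, 17, 12]

arr[0]=8 <= 12: swap with position 0, array becomes [8, 6, 5, 26, 1, 17, 12]
arr[1]=6 <= 12: swap with position 1, array becomes [8, 6, 5, 26, 1, 17, 12]
arr[2]=5 <= 12: swap with position 2, array becomes [8, 6, 5, 26, 1, 17, 12]
arr[3]=26 > 12: no swap
arr[4]=1 <= 12: swap with position 3, array becomes [8, 6, 5, 1, 26, 17, 12]
arr[5]=17 > 12: no swap

Place pivot at position 4: [8, 6, 5, 1, 12, 17, 26]
Pivot position: 4

After partitioning with pivot 12, the array becomes [8, 6, 5, 1, 12, 17, 26]. The pivot is placed at index 4. All elements to the left of the pivot are <= 12, and all elements to the right are > 12.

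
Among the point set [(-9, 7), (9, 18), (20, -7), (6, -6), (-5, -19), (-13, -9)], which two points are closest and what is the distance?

Computing all pairwise distances among 6 points:

d((-9, 7), (9, 18)) = 21.095
d((-9, 7), (20, -7)) = 32.2025
d((-9, 7), (6, -6)) = 19.8494
d((-9, 7), (-5, -19)) = 26.3059
d((-9, 7), (-13, -9)) = 16.4924
d((9, 18), (20, -7)) = 27.313
d((9, 18), (6, -6)) = 24.1868
d((9, 18), (-5, -19)) = 39.5601
d((9, 18), (-13, -9)) = 34.8281
d((20, -7), (6, -6)) = 14.0357
d((20, -7), (-5, -19)) = 27.7308
d((20, -7), (-13, -9)) = 33.0606
d((6, -6), (-5, -19)) = 17.0294
d((6, -6), (-13, -9)) = 19.2354
d((-5, -19), (-13, -9)) = 12.8062 <-- minimum

Closest pair: (-5, -19) and (-13, -9) with distance 12.8062

The closest pair is (-5, -19) and (-13, -9) with Euclidean distance 12.8062. For 6 points, brute-force pairwise comparison is shown above. For large n, the divide-and-conquer algorithm (sort by x, recurse on halves, check the dividing strip) achieves O(n log n).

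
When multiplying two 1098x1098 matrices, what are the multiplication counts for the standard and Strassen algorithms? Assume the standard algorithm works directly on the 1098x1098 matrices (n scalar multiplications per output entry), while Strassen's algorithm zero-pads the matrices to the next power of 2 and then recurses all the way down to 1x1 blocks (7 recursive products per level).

Matrix multiplication for 1098x1098 matrices:

Strassen's algorithm requires power-of-2 dimensions. Pad 1098x1098 to 2048x2048 (next power of 2).

Standard algorithm: 1098^3 = 1323753192 multiplications
Strassen's algorithm: 7^(log2(2048)) = 7^11 = 1977326743 multiplications
Difference: 1323753192 - 1977326743 = -653573551 (Strassen uses MORE here due to padding overhead — for small or just-over-power-of-2 n, padding can outweigh the per-level savings)

Standard: 1323753192 multiplications (1098^3). Strassen: 1977326743 multiplications (7^11, after padding to 2048x2048). Strassen reduces 8 recursive multiplications to 7 at each level.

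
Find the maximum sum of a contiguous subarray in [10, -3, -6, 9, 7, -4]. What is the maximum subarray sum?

Using Kadane's algorithm on [10, -3, -6, 9, 7, -4]:

Scanning through the array:
Position 1 (value -3): max_ending_here = 7, max_so_far = 10
Position 2 (value -6): max_ending_here = 1, max_so_far = 10
Position 3 (value 9): max_ending_here = 10, max_so_far = 10
Position 4 (value 7): max_ending_here = 17, max_so_far = 17
Position 5 (value -4): max_ending_here = 13, max_so_far = 17

Maximum subarray: [10, -3, -6, 9, 7]
Maximum sum: 17

The maximum subarray is [10, -3, -6, 9, 7] with sum 17. This subarray runs from index 0 to index 4.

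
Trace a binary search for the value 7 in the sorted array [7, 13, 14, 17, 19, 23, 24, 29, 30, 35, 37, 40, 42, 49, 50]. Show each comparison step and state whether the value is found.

Binary search for 7 in [7, 13, 14, 17, 19, 23, 24, 29, 30, 35, 37, 40, 42, 49, 50]:

lo=0, hi=14, mid=7, arr[mid]=29 -> 29 > 7, search left half
lo=0, hi=6, mid=3, arr[mid]=17 -> 17 > 7, search left half
lo=0, hi=2, mid=1, arr[mid]=13 -> 13 > 7, search left half
lo=0, hi=0, mid=0, arr[mid]=7 -> Found target at index 0!

Binary search finds 7 at index 0 after 4 comparisons. The search repeatedly halves the search space by comparing with the middle element.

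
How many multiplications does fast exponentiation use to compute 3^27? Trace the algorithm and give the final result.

Computing 3^27 by squaring (build up from 3^1; each line after the first costs one multiplication):

3^1 = 3
3^2 = (3^1)^2 = 3^2 = 9
3^3 = 3 * 3^2 = 3 * 9 = 27
3^6 = (3^3)^2 = 27^2 = 729
3^12 = (3^6)^2 = 729^2 = 531441
3^13 = 3 * 3^12 = 3 * 531441 = 1594323
3^26 = (3^13)^2 = 1594323^2 = 2541865828329
3^27 = 3 * 3^26 = 3 * 2541865828329 = 7625597484987

Result: 7625597484987
Multiplications needed: 7 (7 lines after 3^1)

3^27 = 7625597484987. Using exponentiation by squaring, this requires 7 multiplications. The key idea: if the exponent is even, square the half-power; if odd, multiply by the base once.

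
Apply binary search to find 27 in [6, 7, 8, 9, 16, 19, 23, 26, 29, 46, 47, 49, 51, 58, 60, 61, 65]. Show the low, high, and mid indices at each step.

Binary search for 27 in [6, 7, 8, 9, 16, 19, 23, 26, 29, 46, 47, 49, 51, 58, 60, 61, 65]:

lo=0, hi=16, mid=8, arr[mid]=29 -> 29 > 27, search left half
lo=0, hi=7, mid=3, arr[mid]=9 -> 9 < 27, search right half
lo=4, hi=7, mid=5, arr[mid]=19 -> 19 < 27, search right half
lo=6, hi=7, mid=6, arr[mid]=23 -> 23 < 27, search right half
lo=7, hi=7, mid=7, arr[mid]=26 -> 26 < 27, search right half
lo=8 > hi=7, target 27 not found

Binary search determines that 27 is not in the array after 5 comparisons. The search space was exhausted without finding the target.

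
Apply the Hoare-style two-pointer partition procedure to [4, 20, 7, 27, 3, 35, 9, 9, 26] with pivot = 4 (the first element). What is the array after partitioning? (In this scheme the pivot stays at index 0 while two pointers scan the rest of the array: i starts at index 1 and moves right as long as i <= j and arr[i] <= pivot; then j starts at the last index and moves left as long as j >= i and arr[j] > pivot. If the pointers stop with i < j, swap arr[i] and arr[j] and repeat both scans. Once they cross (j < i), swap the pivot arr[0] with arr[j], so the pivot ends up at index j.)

Hoare-style two-pointer partition with pivot = 4:

Initial array: [4, 20, 7, 27, 3, 35, 9, 9, 26]

Pointers start at i = 1, j = 8.
i stops at index 1 (arr[1]=20 > 4), j stops at index 4 (arr[4]=3 <= 4): swap arr[1] and arr[4], array becomes [4, 3, 7, 27, 20, 35, 9, 9, 26]
i ends at 2, j ends at 1: the pointers have crossed (j < i), so scanning stops.

Swap pivot arr[0] with arr[1] to place pivot at position 1: [3, 4, 7, 27, 20, 35, 9, 9, 26]
Pivot position: 1

After partitioning with pivot 4, the array becomes [3, 4, 7, 27, 20, 35, 9, 9, 26]. The pivot is placed at index 1. All elements to the left of the pivot are <= 4, and all elements to the right are > 4.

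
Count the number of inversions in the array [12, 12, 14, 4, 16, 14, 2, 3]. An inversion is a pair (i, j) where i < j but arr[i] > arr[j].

Finding inversions in [12, 12, 14, 4, 16, 14, 2, 3]:

(0, 3): arr[0]=12 > arr[3]=4
(0, 6): arr[0]=12 > arr[6]=2
(0, 7): arr[0]=12 > arr[7]=3
(1, 3): arr[1]=12 > arr[3]=4
(1, 6): arr[1]=12 > arr[6]=2
(1, 7): arr[1]=12 > arr[7]=3
(2, 3): arr[2]=14 > arr[3]=4
(2, 6): arr[2]=14 > arr[6]=2
(2, 7): arr[2]=14 > arr[7]=3
(3, 6): arr[3]=4 > arr[6]=2
(3, 7): arr[3]=4 > arr[7]=3
(4, 5): arr[4]=16 > arr[5]=14
(4, 6): arr[4]=16 > arr[6]=2
(4, 7): arr[4]=16 > arr[7]=3
(5, 6): arr[5]=14 > arr[6]=2
(5, 7): arr[5]=14 > arr[7]=3

Total inversions: 16

The array has 16 inversion(s): (0,3), (0,6), (0,7), (1,3), (1,6), (1,7), (2,3), (2,6), (2,7), (3,6), (3,7), (4,5), (4,6), (4,7), (5,6), (5,7). Each pair (i,j) satisfies i < j and arr[i] > arr[j].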